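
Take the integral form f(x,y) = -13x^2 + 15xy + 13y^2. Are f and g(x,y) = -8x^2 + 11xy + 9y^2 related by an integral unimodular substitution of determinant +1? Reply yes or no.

D₁ = 901, D₂ = 409
discriminants differ ⇒ not SL₂(ℤ)-equivalent

no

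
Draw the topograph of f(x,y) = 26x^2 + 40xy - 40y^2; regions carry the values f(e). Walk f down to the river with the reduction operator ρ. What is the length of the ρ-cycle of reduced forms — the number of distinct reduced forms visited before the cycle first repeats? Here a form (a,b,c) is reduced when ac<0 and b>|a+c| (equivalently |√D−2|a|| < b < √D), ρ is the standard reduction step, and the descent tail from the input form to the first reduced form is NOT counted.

D = 5760, ⌊√D⌋ = 75
river: ρ → (-40,40,26)
river: ρ → (26,64,-16)
river: ρ → (-16,64,26)
river: ρ → (26,40,-40)
ρ-cycle length = 4 (tail of 0 descent steps not counted)

4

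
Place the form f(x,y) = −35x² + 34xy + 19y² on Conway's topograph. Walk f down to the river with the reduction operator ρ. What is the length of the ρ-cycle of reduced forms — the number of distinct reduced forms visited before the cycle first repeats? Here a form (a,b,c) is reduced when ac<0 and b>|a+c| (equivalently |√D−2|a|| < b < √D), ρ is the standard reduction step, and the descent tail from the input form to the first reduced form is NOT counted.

D = 3816, ⌊√D⌋ = 61
river: ρ → (19,42,-27)
river: ρ → (-27,12,34)
river: ρ → (34,56,-5)
river: ρ → (-5,54,45)
river: ρ → (45,36,-14)
river: ρ → (-14,48,27)
river: ρ → (27,60,-2)
river: ρ → (-2,60,27)
river: ρ → (27,48,-14)
river: ρ → (-14,36,45)
river: ρ → (45,54,-5)
river: ρ → (-5,56,34)
river: ρ → (34,12,-27)
river: ρ → (-27,42,19)
river: ρ → (19,34,-35)
river: ρ → (-35,36,18)
river: ρ → (18,36,-35)
river: ρ → (-35,34,19)
ρ-cycle length = 18 (tail of 0 descent steps not counted)

18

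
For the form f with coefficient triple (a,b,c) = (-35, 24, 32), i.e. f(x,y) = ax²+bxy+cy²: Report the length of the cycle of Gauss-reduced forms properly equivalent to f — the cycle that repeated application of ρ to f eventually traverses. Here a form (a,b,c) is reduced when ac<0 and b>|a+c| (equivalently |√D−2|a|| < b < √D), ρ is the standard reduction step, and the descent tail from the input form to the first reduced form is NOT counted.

D = 5056, ⌊√D⌋ = 71
river: ρ → (32,40,-27)
river: ρ → (-27,68,4)
river: ρ → (4,68,-27)
river: ρ → (-27,40,32)
river: ρ → (32,24,-35)
river: ρ → (-35,46,21)
river: ρ → (21,38,-43)
river: ρ → (-43,48,16)
river: ρ → (16,48,-43)
river: ρ → (-43,38,21)
river: ρ → (21,46,-35)
river: ρ → (-35,24,32)
ρ-cycle length = 12 (tail of 0 descent steps not counted)

12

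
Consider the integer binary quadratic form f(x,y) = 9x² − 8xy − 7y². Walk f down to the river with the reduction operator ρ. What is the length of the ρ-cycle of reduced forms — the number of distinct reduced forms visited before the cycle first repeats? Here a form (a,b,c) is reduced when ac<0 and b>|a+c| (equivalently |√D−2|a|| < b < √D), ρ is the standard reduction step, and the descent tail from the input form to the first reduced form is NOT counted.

D = 316, ⌊√D⌋ = 17
descent: ρ → (-7,8,9)  [lands on river]
river: ρ → (9,10,-6)
river: ρ → (-6,14,5)
river: ρ → (5,16,-3)
river: ρ → (-3,14,10)
river: ρ → (10,6,-7)
ρ-cycle length = 6 (tail of 1 descent step not counted)

6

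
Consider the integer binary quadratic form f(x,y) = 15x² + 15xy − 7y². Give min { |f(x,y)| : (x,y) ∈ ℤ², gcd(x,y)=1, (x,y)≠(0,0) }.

river: ρ → (-7,13,17)
river: ρ → (17,21,-3)
river: ρ → (-3,21,17)
river: ρ → (17,13,-7)
river: ρ → (-7,15,15)
river: ρ → (15,15,-7)
closes: descent 0, river 6
min |a| on river = 3

3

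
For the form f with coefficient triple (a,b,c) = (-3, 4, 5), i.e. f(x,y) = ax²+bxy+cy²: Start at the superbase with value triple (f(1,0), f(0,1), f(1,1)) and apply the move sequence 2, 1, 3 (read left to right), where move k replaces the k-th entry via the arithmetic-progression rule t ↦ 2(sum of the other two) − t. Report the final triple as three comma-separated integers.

start (-3,5,6) = (f(1,0),f(0,1),f(1,1))
replace slot 2: 2·((-3)+6) − 5 = 1 → (-3,1,6)
replace slot 1: 2·(1+6) − (-3) = 17 → (17,1,6)
replace slot 3: 2·(17+1) − 6 = 30 → (17,1,30)

17,1,30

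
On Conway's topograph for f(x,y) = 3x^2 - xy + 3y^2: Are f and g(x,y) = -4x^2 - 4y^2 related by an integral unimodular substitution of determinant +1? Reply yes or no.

D₁ = -35, D₂ = -64
discriminants differ ⇒ not SL₂(ℤ)-equivalent

no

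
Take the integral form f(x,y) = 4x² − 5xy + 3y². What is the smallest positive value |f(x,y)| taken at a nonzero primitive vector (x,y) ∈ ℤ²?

translate: b→3 (≡-5 mod 8), so (4,-5,3)→(4,3,2)
flip: (4,3,2)→(2,-3,4)
translate: b→1 (≡-3 mod 4), so (2,-3,4)→(2,1,3)
reduced (well bottom): (2,1,3) with a≤c, −a<b≤a
well minimum = a = 2

2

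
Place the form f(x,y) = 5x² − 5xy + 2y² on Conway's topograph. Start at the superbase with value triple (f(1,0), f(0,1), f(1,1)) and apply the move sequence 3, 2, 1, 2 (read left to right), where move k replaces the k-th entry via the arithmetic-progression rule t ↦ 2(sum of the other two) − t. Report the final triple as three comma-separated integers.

start (5,2,2) = (f(1,0),f(0,1),f(1,1))
replace slot 3: 2·(5+2) − 2 = 12 → (5,2,12)
replace slot 2: 2·(5+12) − 2 = 32 → (5,32,12)
replace slot 1: 2·(32+12) − 5 = 83 → (83,32,12)
replace slot 2: 2·(83+12) − 32 = 158 → (83,158,12)

83,158,12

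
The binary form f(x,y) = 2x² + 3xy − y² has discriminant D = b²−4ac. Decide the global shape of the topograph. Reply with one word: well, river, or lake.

D = b²−4ac = 3² − 4·2·(-1) = 17
D > 0 non-square ⇒ indefinite ⇒ periodic river

river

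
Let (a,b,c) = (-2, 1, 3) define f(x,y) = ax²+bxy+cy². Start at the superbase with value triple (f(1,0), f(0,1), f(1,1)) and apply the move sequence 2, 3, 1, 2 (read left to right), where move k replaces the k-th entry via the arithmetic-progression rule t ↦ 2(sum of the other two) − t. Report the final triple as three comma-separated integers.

start (-2,3,2) = (f(1,0),f(0,1),f(1,1))
replace slot 2: 2·((-2)+2) − 3 = -3 → (-2,-3,2)
replace slot 3: 2·((-2)+(-3)) − 2 = -12 → (-2,-3,-12)
replace slot 1: 2·((-3)+(-12)) − (-2) = -28 → (-28,-3,-12)
replace slot 2: 2·((-28)+(-12)) − (-3) = -77 → (-28,-77,-12)

-28,-77,-12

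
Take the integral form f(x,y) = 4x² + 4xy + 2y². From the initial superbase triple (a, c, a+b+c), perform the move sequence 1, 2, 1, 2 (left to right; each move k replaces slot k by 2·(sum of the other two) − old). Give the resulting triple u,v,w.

start (4,2,10) = (f(1,0),f(0,1),f(1,1))
replace slot 1: 2·(2+10) − 4 = 20 → (20,2,10)
replace slot 2: 2·(20+10) − 2 = 58 → (20,58,10)
replace slot 1: 2·(58+10) − 20 = 116 → (116,58,10)
replace slot 2: 2·(116+10) − 58 = 194 → (116,194,10)

116,194,10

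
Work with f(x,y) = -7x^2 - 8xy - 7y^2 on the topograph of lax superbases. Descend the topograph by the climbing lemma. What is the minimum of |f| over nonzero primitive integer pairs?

translate: b→-6 (≡8 mod 14), so (7,8,7)→(7,-6,6)
flip: (7,-6,6)→(6,6,7)
reduced (well bottom): (6,6,7) with a≤c, −a<b≤a
well minimum |f| = |-6| = 6 (negative-definite)

6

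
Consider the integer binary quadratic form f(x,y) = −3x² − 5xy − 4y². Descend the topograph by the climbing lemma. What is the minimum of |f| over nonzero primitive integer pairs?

translate: b→-1 (≡5 mod 6), so (3,5,4)→(3,-1,2)
flip: (3,-1,2)→(2,1,3)
reduced (well bottom): (2,1,3) with a≤c, −a<b≤a
well minimum |f| = |-2| = 2 (negative-definite)

2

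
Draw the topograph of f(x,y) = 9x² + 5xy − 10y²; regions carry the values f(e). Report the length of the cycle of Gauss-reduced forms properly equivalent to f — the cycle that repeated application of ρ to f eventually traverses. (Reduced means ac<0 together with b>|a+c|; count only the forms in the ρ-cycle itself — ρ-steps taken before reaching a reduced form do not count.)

D = 385, ⌊√D⌋ = 19
river: ρ → (-10,15,4)
river: ρ → (4,17,-6)
river: ρ → (-6,19,1)
river: ρ → (1,19,-6)
river: ρ → (-6,17,4)
river: ρ → (4,15,-10)
river: ρ → (-10,5,9)
river: ρ → (9,13,-6)
river: ρ → (-6,11,11)
river: ρ → (11,11,-6)
river: ρ → (-6,13,9)
river: ρ → (9,5,-10)
ρ-cycle length = 12 (tail of 0 descent steps not counted)

12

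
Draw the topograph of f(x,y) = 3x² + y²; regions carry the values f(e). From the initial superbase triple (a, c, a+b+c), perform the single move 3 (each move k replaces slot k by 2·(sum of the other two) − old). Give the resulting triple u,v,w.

start (3,1,4) = (f(1,0),f(0,1),f(1,1))
replace slot 3: 2·(3+1) − 4 = 4 → (3,1,4)

3,1,4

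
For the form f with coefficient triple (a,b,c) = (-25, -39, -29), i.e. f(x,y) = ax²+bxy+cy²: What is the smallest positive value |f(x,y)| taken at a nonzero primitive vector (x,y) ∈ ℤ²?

translate: b→-11 (≡39 mod 50), so (25,39,29)→(25,-11,15)
flip: (25,-11,15)→(15,11,25)
reduced (well bottom): (15,11,25) with a≤c, −a<b≤a
well minimum |f| = |-15| = 15 (negative-definite)

15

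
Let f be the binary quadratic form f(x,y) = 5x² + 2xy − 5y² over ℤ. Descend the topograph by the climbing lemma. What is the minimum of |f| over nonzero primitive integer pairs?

river: ρ → (-5,8,2)
river: ρ → (2,8,-5)
river: ρ → (-5,2,5)
river: ρ → (5,8,-2)
river: ρ → (-2,8,5)
river: ρ → (5,2,-5)
closes: descent 0, river 6
min |a| on river = 2

2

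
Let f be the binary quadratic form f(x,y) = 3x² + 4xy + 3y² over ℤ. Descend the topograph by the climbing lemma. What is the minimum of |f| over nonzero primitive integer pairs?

translate: b→-2 (≡4 mod 6), so (3,4,3)→(3,-2,2)
flip: (3,-2,2)→(2,2,3)
reduced (well bottom): (2,2,3) with a≤c, −a<b≤a
well minimum = a = 2

2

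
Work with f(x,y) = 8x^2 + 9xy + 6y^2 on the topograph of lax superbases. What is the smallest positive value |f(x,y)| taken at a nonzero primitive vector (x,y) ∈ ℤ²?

translate: b→-7 (≡9 mod 16), so (8,9,6)→(8,-7,5)
flip: (8,-7,5)→(5,7,8)
translate: b→-3 (≡7 mod 10), so (5,7,8)→(5,-3,6)
reduced (well bottom): (5,-3,6) with a≤c, −a<b≤a
well minimum = a = 5

5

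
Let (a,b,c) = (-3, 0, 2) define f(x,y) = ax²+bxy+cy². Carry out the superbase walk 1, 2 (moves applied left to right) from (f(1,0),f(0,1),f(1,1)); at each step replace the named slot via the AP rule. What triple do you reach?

start (-3,2,-1) = (f(1,0),f(0,1),f(1,1))
replace slot 1: 2·(2+(-1)) − (-3) = 5 → (5,2,-1)
replace slot 2: 2·(5+(-1)) − 2 = 6 → (5,6,-1)

5,6,-1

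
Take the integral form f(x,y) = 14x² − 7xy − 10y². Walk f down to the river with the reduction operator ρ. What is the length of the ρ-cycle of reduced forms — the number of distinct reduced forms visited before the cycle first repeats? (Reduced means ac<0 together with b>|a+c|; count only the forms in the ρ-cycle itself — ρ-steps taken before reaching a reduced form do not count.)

D = 609, ⌊√D⌋ = 24
descent: ρ → (-10,7,14)  [lands on river]
river: ρ → (14,21,-3)
river: ρ → (-3,21,14)
river: ρ → (14,7,-10)
river: ρ → (-10,13,11)
river: ρ → (11,9,-12)
river: ρ → (-12,15,8)
river: ρ → (8,17,-10)
river: ρ → (-10,23,2)
river: ρ → (2,21,-21)
river: ρ → (-21,21,2)
river: ρ → (2,23,-10)
river: ρ → (-10,17,8)
river: ρ → (8,15,-12)
river: ρ → (-12,9,11)
river: ρ → (11,13,-10)
ρ-cycle length = 16 (tail of 1 descent step not counted)

16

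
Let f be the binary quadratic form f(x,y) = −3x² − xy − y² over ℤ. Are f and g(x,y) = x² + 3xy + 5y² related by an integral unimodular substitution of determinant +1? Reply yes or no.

D₁ = -11, D₂ = -11
f is negative-definite; reduce −f:
−f: flip: (3,1,1)→(1,-1,3)
−f: translate: b→1 (≡-1 mod 2), so (1,-1,3)→(1,1,3)
−f: reduced (well bottom): (1,1,3) with a≤c, −a<b≤a
flip sign back: reduced form of f is (-1,-1,-3)
g: translate: b→1 (≡3 mod 2), so (1,3,5)→(1,1,3)
g: reduced (well bottom): (1,1,3) with a≤c, −a<b≤a
reduced forms (-1, -1, -3) vs (1, 1, 3) ⇒ inequivalent

no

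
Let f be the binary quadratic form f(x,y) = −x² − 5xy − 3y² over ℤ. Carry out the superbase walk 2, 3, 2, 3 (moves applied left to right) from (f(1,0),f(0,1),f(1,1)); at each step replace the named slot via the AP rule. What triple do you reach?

start (-1,-3,-9) = (f(1,0),f(0,1),f(1,1))
replace slot 2: 2·((-1)+(-9)) − (-3) = -17 → (-1,-17,-9)
replace slot 3: 2·((-1)+(-17)) − (-9) = -27 → (-1,-17,-27)
replace slot 2: 2·((-1)+(-27)) − (-17) = -39 → (-1,-39,-27)
replace slot 3: 2·((-1)+(-39)) − (-27) = -53 → (-1,-39,-53)

-1,-39,-53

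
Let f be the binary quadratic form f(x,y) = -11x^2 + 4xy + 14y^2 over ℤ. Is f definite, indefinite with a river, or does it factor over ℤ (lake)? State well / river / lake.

D = b²−4ac = 4² − 4·(-11)·14 = 632
D > 0 non-square ⇒ indefinite ⇒ periodic river

river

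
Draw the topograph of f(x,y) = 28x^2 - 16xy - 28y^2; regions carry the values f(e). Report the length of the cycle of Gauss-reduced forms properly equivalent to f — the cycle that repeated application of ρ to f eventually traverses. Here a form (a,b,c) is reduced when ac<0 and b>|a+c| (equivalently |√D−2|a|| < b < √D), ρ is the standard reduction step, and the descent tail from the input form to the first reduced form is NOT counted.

D = 3392, ⌊√D⌋ = 58
descent: ρ → (-28,16,28)  [lands on river]
river: ρ → (28,40,-16)
river: ρ → (-16,56,4)
river: ρ → (4,56,-16)
river: ρ → (-16,40,28)
river: ρ → (28,16,-28)
river: ρ → (-28,40,16)
river: ρ → (16,56,-4)
river: ρ → (-4,56,16)
river: ρ → (16,40,-28)
ρ-cycle length = 10 (tail of 1 descent step not counted)

10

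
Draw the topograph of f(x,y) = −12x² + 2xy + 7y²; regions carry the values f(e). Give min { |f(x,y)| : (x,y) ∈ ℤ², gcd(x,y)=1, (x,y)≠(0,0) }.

descent: ρ → (7,12,-7)  [lands on river]
river: ρ → (-7,16,3)
river: ρ → (3,14,-12)
river: ρ → (-12,10,5)
river: ρ → (5,10,-12)
river: ρ → (-12,14,3)
river: ρ → (3,16,-7)
river: ρ → (-7,12,7)
river: ρ → (7,16,-3)
river: ρ → (-3,14,12)
river: ρ → (12,10,-5)
river: ρ → (-5,10,12)
river: ρ → (12,14,-3)
river: ρ → (-3,16,7)
closes: descent 1, river 14
min |a| on river = 3

3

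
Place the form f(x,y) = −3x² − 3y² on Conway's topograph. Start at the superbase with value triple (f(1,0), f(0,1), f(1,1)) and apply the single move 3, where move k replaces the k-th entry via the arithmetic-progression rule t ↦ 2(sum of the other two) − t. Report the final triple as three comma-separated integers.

start (-3,-3,-6) = (f(1,0),f(0,1),f(1,1))
replace slot 3: 2·((-3)+(-3)) − (-6) = -6 → (-3,-3,-6)

-3,-3,-6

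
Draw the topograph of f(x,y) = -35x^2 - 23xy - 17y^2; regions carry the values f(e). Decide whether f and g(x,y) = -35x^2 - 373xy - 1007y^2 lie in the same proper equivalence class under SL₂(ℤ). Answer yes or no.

D₁ = -1851, D₂ = -1851
f is negative-definite; reduce −f:
−f: flip: (35,23,17)→(17,-23,35)
−f: translate: b→11 (≡-23 mod 34), so (17,-23,35)→(17,11,29)
−f: reduced (well bottom): (17,11,29) with a≤c, −a<b≤a
flip sign back: reduced form of f is (-17,-11,-29)
g is negative-definite; reduce −g:
−g: translate: b→23 (≡373 mod 70), so (35,373,1007)→(35,23,17)
−g: flip: (35,23,17)→(17,-23,35)
−g: translate: b→11 (≡-23 mod 34), so (17,-23,35)→(17,11,29)
−g: reduced (well bottom): (17,11,29) with a≤c, −a<b≤a
flip sign back: reduced form of g is (-17,-11,-29)
reduced forms (-17, -11, -29) vs (-17, -11, -29) ⇒ equivalent

yes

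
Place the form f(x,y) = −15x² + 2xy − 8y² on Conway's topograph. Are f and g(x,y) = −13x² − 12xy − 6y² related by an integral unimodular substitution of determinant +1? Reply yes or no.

D₁ = -476, D₂ = -168
discriminants differ ⇒ not SL₂(ℤ)-equivalent

no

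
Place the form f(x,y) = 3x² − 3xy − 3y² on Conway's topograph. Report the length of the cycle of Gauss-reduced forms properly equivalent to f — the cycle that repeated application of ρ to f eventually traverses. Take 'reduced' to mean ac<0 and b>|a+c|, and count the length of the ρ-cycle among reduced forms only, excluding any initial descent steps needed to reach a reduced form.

D = 45, ⌊√D⌋ = 6
descent: ρ → (-3,3,3)  [lands on river]
river: ρ → (3,3,-3)
ρ-cycle length = 2 (tail of 1 descent step not counted)

2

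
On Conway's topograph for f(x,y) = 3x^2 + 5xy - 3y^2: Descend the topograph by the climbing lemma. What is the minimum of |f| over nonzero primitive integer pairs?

river: ρ → (-3,7,1)
river: ρ → (1,7,-3)
river: ρ → (-3,5,3)
river: ρ → (3,7,-1)
river: ρ → (-1,7,3)
river: ρ → (3,5,-3)
closes: descent 0, river 6
min |a| on river = 1

1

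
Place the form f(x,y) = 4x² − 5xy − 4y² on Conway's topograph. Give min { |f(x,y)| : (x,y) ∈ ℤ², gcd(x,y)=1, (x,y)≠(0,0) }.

descent: ρ → (-4,5,4)  [lands on river]
river: ρ → (4,3,-5)
river: ρ → (-5,7,2)
river: ρ → (2,9,-1)
river: ρ → (-1,9,2)
river: ρ → (2,7,-5)
river: ρ → (-5,3,4)
river: ρ → (4,5,-4)
river: ρ → (-4,3,5)
river: ρ → (5,7,-2)
river: ρ → (-2,9,1)
river: ρ → (1,9,-2)
river: ρ → (-2,7,5)
river: ρ → (5,3,-4)
closes: descent 1, river 14
min |a| on river = 1

1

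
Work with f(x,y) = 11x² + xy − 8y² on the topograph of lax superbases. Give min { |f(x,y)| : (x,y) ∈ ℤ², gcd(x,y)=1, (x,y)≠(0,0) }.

descent: ρ → (-8,15,4)  [lands on river]
river: ρ → (4,17,-4)
river: ρ → (-4,15,8)
river: ρ → (8,17,-2)
river: ρ → (-2,15,16)
river: ρ → (16,17,-1)
river: ρ → (-1,17,16)
river: ρ → (16,15,-2)
river: ρ → (-2,17,8)
river: ρ → (8,15,-4)
river: ρ → (-4,17,4)
river: ρ → (4,15,-8)
river: ρ → (-8,17,2)
river: ρ → (2,15,-16)
river: ρ → (-16,17,1)
river: ρ → (1,17,-16)
river: ρ → (-16,15,2)
river: ρ → (2,17,-8)
closes: descent 1, river 18
min |a| on river = 1

1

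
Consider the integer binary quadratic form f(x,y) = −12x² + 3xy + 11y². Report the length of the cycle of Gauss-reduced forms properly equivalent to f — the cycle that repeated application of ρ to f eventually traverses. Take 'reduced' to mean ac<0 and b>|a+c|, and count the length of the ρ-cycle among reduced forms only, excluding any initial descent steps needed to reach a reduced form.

D = 537, ⌊√D⌋ = 23
river: ρ → (11,19,-4)
river: ρ → (-4,21,6)
river: ρ → (6,15,-13)
river: ρ → (-13,11,8)
river: ρ → (8,21,-3)
river: ρ → (-3,21,8)
river: ρ → (8,11,-13)
river: ρ → (-13,15,6)
river: ρ → (6,21,-4)
river: ρ → (-4,19,11)
river: ρ → (11,3,-12)
river: ρ → (-12,21,2)
river: ρ → (2,23,-1)
river: ρ → (-1,23,2)
river: ρ → (2,21,-12)
river: ρ → (-12,3,11)
ρ-cycle length = 16 (tail of 0 descent steps not counted)

16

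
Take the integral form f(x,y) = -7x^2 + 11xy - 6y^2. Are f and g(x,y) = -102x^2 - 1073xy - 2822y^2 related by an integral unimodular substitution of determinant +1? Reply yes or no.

D₁ = -47, D₂ = -47
f is negative-definite; reduce −f:
−f: translate: b→3 (≡-11 mod 14), so (7,-11,6)→(7,3,2)
−f: flip: (7,3,2)→(2,-3,7)
−f: translate: b→1 (≡-3 mod 4), so (2,-3,7)→(2,1,6)
−f: reduced (well bottom): (2,1,6) with a≤c, −a<b≤a
flip sign back: reduced form of f is (-2,-1,-6)
g is negative-definite; reduce −g:
−g: translate: b→53 (≡1073 mod 204), so (102,1073,2822)→(102,53,7)
−g: flip: (102,53,7)→(7,-53,102)
−g: translate: b→3 (≡-53 mod 14), so (7,-53,102)→(7,3,2)
−g: flip: (7,3,2)→(2,-3,7)
−g: translate: b→1 (≡-3 mod 4), so (2,-3,7)→(2,1,6)
−g: reduced (well bottom): (2,1,6) with a≤c, −a<b≤a
flip sign back: reduced form of g is (-2,-1,-6)
reduced forms (-2, -1, -6) vs (-2, -1, -6) ⇒ equivalent

yes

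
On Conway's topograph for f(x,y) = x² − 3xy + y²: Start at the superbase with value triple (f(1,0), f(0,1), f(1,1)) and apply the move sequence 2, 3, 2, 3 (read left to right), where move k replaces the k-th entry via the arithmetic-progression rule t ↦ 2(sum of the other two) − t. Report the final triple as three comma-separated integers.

start (1,1,-1) = (f(1,0),f(0,1),f(1,1))
replace slot 2: 2·(1+(-1)) − 1 = -1 → (1,-1,-1)
replace slot 3: 2·(1+(-1)) − (-1) = 1 → (1,-1,1)
replace slot 2: 2·(1+1) − (-1) = 5 → (1,5,1)
replace slot 3: 2·(1+5) − 1 = 11 → (1,5,11)

1,5,11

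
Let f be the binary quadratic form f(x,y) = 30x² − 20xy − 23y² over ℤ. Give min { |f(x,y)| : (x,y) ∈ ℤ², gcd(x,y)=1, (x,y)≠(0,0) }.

descent: ρ → (-23,20,30)  [lands on river]
river: ρ → (30,40,-13)
river: ρ → (-13,38,33)
river: ρ → (33,28,-18)
river: ρ → (-18,44,17)
river: ρ → (17,24,-38)
river: ρ → (-38,52,3)
river: ρ → (3,56,-2)
river: ρ → (-2,56,3)
river: ρ → (3,52,-38)
river: ρ → (-38,24,17)
river: ρ → (17,44,-18)
river: ρ → (-18,28,33)
river: ρ → (33,38,-13)
river: ρ → (-13,40,30)
river: ρ → (30,20,-23)
river: ρ → (-23,26,27)
river: ρ → (27,28,-22)
river: ρ → (-22,16,33)
river: ρ → (33,50,-5)
river: ρ → (-5,50,33)
river: ρ → (33,16,-22)
river: ρ → (-22,28,27)
river: ρ → (27,26,-23)
closes: descent 1, river 24
min |a| on river = 2

2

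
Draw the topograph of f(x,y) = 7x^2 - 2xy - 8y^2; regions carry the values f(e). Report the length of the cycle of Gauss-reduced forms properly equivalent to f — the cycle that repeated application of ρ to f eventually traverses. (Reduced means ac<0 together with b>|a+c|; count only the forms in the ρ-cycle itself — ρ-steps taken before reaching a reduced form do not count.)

D = 228, ⌊√D⌋ = 15
descent: ρ → (-8,2,7)  [lands on river]
river: ρ → (7,12,-3)
river: ρ → (-3,12,7)
river: ρ → (7,2,-8)
river: ρ → (-8,14,1)
river: ρ → (1,14,-8)
ρ-cycle length = 6 (tail of 1 descent step not counted)

6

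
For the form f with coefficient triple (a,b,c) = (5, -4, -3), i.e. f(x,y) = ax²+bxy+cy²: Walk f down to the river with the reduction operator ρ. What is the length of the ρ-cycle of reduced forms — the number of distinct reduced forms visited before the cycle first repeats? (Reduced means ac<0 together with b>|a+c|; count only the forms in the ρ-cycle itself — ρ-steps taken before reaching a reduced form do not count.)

D = 76, ⌊√D⌋ = 8
descent: ρ → (-3,4,5)  [lands on river]
river: ρ → (5,6,-2)
river: ρ → (-2,6,5)
river: ρ → (5,4,-3)
river: ρ → (-3,8,1)
river: ρ → (1,8,-3)
ρ-cycle length = 6 (tail of 1 descent step not counted)

6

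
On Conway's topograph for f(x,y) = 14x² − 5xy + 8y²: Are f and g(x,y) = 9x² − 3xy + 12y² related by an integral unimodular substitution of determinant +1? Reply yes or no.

D₁ = -423, D₂ = -423
f: flip: (14,-5,8)→(8,5,14)
f: reduced (well bottom): (8,5,14) with a≤c, −a<b≤a
g: reduced (well bottom): (9,-3,12) with a≤c, −a<b≤a
reduced forms (8, 5, 14) vs (9, -3, 12) ⇒ inequivalent

no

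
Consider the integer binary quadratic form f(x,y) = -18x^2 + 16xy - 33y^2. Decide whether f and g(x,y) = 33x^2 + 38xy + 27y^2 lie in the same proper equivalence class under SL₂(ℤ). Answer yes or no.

D₁ = -2120, D₂ = -2120
f is negative-definite; reduce −f:
−f: reduced (well bottom): (18,-16,33) with a≤c, −a<b≤a
flip sign back: reduced form of f is (-18,16,-33)
g: translate: b→-28 (≡38 mod 66), so (33,38,27)→(33,-28,22)
g: flip: (33,-28,22)→(22,28,33)
g: translate: b→-16 (≡28 mod 44), so (22,28,33)→(22,-16,27)
g: reduced (well bottom): (22,-16,27) with a≤c, −a<b≤a
reduced forms (-18, 16, -33) vs (22, -16, 27) ⇒ inequivalent

no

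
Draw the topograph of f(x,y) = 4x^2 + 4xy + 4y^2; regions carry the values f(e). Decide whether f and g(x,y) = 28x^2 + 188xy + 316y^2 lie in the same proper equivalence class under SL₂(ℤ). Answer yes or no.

D₁ = -48, D₂ = -48
f: reduced (well bottom): (4,4,4) with a≤c, −a<b≤a
g: translate: b→20 (≡188 mod 56), so (28,188,316)→(28,20,4)
g: flip: (28,20,4)→(4,-20,28)
g: translate: b→4 (≡-20 mod 8), so (4,-20,28)→(4,4,4)
g: reduced (well bottom): (4,4,4) with a≤c, −a<b≤a
reduced forms (4, 4, 4) vs (4, 4, 4) ⇒ equivalent

yes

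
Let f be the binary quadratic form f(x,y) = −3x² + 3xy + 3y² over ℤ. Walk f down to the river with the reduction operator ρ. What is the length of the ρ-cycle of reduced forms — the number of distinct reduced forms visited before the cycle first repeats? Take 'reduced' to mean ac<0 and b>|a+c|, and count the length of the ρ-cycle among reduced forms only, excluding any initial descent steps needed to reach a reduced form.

D = 45, ⌊√D⌋ = 6
river: ρ → (3,3,-3)
river: ρ → (-3,3,3)
ρ-cycle length = 2 (tail of 0 descent steps not counted)

2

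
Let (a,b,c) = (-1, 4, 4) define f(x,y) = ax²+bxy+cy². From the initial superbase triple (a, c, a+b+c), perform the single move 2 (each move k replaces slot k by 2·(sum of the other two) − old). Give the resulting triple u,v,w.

start (-1,4,7) = (f(1,0),f(0,1),f(1,1))
replace slot 2: 2·((-1)+7) − 4 = 8 → (-1,8,7)

-1,8,7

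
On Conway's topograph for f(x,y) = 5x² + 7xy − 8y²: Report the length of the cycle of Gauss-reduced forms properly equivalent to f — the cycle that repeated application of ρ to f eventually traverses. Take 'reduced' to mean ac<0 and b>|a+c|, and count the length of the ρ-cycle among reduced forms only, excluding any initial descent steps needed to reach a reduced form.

D = 209, ⌊√D⌋ = 14
river: ρ → (-8,9,4)
river: ρ → (4,7,-10)
river: ρ → (-10,13,1)
river: ρ → (1,13,-10)
river: ρ → (-10,7,4)
river: ρ → (4,9,-8)
river: ρ → (-8,7,5)
river: ρ → (5,13,-2)
river: ρ → (-2,11,11)
river: ρ → (11,11,-2)
river: ρ → (-2,13,5)
river: ρ → (5,7,-8)
ρ-cycle length = 12 (tail of 0 descent steps not counted)

12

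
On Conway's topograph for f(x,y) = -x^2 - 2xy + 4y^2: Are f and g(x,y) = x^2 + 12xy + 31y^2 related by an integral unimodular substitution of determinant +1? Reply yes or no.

D₁ = 20, D₂ = 20
river cycle of f (length 2): (-1, 4, 1), (1, 4, -1)
river cycle of g (length 2): (1, 4, -1), (-1, 4, 1)
cycles coincide ⇒ equivalent

yes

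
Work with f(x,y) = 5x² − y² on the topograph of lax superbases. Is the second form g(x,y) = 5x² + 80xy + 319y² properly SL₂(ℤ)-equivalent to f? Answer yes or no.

D₁ = 20, D₂ = 20
river cycle of f (length 2): (-1, 4, 1), (1, 4, -1)
river cycle of g (length 2): (-1, 4, 1), (1, 4, -1)
cycles coincide ⇒ equivalent

yes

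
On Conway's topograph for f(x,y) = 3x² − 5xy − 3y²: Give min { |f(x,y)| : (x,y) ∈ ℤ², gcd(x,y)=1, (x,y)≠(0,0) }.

descent: ρ → (-3,5,3)  [lands on river]
river: ρ → (3,7,-1)
river: ρ → (-1,7,3)
river: ρ → (3,5,-3)
river: ρ → (-3,7,1)
river: ρ → (1,7,-3)
closes: descent 1, river 6
min |a| on river = 1

1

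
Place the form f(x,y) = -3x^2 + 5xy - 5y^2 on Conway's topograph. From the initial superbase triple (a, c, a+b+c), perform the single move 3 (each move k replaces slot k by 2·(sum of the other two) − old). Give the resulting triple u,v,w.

start (-3,-5,-3) = (f(1,0),f(0,1),f(1,1))
replace slot 3: 2·((-3)+(-5)) − (-3) = -13 → (-3,-5,-13)

-3,-5,-13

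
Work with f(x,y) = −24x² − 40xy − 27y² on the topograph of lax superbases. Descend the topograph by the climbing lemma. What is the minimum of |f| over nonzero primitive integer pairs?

translate: b→-8 (≡40 mod 48), so (24,40,27)→(24,-8,11)
flip: (24,-8,11)→(11,8,24)
reduced (well bottom): (11,8,24) with a≤c, −a<b≤a
well minimum |f| = |-11| = 11 (negative-definite)

11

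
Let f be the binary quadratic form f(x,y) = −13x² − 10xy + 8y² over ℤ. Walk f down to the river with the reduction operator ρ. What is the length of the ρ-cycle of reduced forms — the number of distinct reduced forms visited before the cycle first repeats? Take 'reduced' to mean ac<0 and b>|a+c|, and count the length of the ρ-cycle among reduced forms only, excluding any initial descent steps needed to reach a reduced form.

D = 516, ⌊√D⌋ = 22
descent: ρ → (8,10,-13)  [lands on river]
river: ρ → (-13,16,5)
river: ρ → (5,14,-16)
river: ρ → (-16,18,3)
river: ρ → (3,18,-16)
river: ρ → (-16,14,5)
river: ρ → (5,16,-13)
river: ρ → (-13,10,8)
river: ρ → (8,22,-1)
river: ρ → (-1,22,8)
ρ-cycle length = 10 (tail of 1 descent step not counted)

10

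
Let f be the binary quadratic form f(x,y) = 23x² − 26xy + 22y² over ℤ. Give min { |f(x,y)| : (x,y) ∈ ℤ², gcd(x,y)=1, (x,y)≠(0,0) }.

translate: b→20 (≡-26 mod 46), so (23,-26,22)→(23,20,19)
flip: (23,20,19)→(19,-20,23)
translate: b→18 (≡-20 mod 38), so (19,-20,23)→(19,18,22)
reduced (well bottom): (19,18,22) with a≤c, −a<b≤a
well minimum = a = 19

19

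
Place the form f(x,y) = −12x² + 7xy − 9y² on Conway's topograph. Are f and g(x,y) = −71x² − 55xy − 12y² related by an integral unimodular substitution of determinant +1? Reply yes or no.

D₁ = -383, D₂ = -383
f is negative-definite; reduce −f:
−f: flip: (12,-7,9)→(9,7,12)
−f: reduced (well bottom): (9,7,12) with a≤c, −a<b≤a
flip sign back: reduced form of f is (-9,-7,-12)
g is negative-definite; reduce −g:
−g: flip: (71,55,12)→(12,-55,71)
−g: translate: b→-7 (≡-55 mod 24), so (12,-55,71)→(12,-7,9)
−g: flip: (12,-7,9)→(9,7,12)
−g: reduced (well bottom): (9,7,12) with a≤c, −a<b≤a
flip sign back: reduced form of g is (-9,-7,-12)
reduced forms (-9, -7, -12) vs (-9, -7, -12) ⇒ equivalent

yes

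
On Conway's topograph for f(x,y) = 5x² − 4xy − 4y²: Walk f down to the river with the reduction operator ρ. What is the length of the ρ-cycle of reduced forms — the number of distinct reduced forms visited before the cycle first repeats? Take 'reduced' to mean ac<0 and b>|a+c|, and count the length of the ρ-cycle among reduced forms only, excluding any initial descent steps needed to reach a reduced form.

D = 96, ⌊√D⌋ = 9
descent: ρ → (-4,4,5)  [lands on river]
river: ρ → (5,6,-3)
river: ρ → (-3,6,5)
river: ρ → (5,4,-4)
ρ-cycle length = 4 (tail of 1 descent step not counted)

4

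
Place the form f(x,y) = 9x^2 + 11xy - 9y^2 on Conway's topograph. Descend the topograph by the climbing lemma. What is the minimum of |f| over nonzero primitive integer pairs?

river: ρ → (-9,7,11)
river: ρ → (11,15,-5)
river: ρ → (-5,15,11)
river: ρ → (11,7,-9)
river: ρ → (-9,11,9)
river: ρ → (9,7,-11)
river: ρ → (-11,15,5)
river: ρ → (5,15,-11)
river: ρ → (-11,7,9)
river: ρ → (9,11,-9)
closes: descent 0, river 10
min |a| on river = 5

5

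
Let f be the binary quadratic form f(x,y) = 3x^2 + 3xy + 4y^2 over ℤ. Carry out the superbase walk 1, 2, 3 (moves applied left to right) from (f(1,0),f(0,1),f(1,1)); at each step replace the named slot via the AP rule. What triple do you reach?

start (3,4,10) = (f(1,0),f(0,1),f(1,1))
replace slot 1: 2·(4+10) − 3 = 25 → (25,4,10)
replace slot 2: 2·(25+10) − 4 = 66 → (25,66,10)
replace slot 3: 2·(25+66) − 10 = 172 → (25,66,172)

25,66,172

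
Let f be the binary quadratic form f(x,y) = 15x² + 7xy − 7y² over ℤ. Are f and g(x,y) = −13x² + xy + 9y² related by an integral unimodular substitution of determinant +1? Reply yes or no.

D₁ = 469, D₂ = 469
river cycle of f (length 2): (-7, 21, 1), (1, 21, -7)
river cycle of g (length 4): (9, 17, -5), (-5, 13, 15), (15, 17, -3), (-3, 19, 9)
cycles differ ⇒ inequivalent

no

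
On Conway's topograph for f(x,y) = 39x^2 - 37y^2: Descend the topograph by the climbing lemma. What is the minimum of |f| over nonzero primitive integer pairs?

descent: ρ → (-37,74,2)  [lands on river]
river: ρ → (2,74,-37)
closes: descent 1, river 2
min |a| on river = 2

2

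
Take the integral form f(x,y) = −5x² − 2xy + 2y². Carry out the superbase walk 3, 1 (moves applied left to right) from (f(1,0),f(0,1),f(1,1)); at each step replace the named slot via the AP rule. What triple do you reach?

start (-5,2,-5) = (f(1,0),f(0,1),f(1,1))
replace slot 3: 2·((-5)+2) − (-5) = -1 → (-5,2,-1)
replace slot 1: 2·(2+(-1)) − (-5) = 7 → (7,2,-1)

7,2,-1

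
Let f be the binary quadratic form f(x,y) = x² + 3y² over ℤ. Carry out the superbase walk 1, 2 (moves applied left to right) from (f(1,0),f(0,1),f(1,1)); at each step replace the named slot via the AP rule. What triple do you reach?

start (1,3,4) = (f(1,0),f(0,1),f(1,1))
replace slot 1: 2·(3+4) − 1 = 13 → (13,3,4)
replace slot 2: 2·(13+4) − 3 = 31 → (13,31,4)

13,31,4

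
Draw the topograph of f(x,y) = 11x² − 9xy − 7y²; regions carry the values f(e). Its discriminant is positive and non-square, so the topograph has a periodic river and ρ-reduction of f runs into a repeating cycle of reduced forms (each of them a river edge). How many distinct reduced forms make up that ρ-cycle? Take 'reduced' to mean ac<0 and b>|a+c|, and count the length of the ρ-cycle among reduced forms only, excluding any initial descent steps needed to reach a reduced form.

D = 389, ⌊√D⌋ = 19
descent: ρ → (-7,9,11)  [lands on river]
river: ρ → (11,13,-5)
river: ρ → (-5,17,5)
river: ρ → (5,13,-11)
river: ρ → (-11,9,7)
river: ρ → (7,19,-1)
river: ρ → (-1,19,7)
river: ρ → (7,9,-11)
river: ρ → (-11,13,5)
river: ρ → (5,17,-5)
river: ρ → (-5,13,11)
river: ρ → (11,9,-7)
river: ρ → (-7,19,1)
river: ρ → (1,19,-7)
ρ-cycle length = 14 (tail of 1 descent step not counted)

14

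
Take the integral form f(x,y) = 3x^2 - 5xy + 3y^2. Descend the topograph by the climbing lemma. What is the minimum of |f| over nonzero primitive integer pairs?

translate: b→1 (≡-5 mod 6), so (3,-5,3)→(3,1,1)
flip: (3,1,1)→(1,-1,3)
translate: b→1 (≡-1 mod 2), so (1,-1,3)→(1,1,3)
reduced (well bottom): (1,1,3) with a≤c, −a<b≤a
well minimum = a = 1

1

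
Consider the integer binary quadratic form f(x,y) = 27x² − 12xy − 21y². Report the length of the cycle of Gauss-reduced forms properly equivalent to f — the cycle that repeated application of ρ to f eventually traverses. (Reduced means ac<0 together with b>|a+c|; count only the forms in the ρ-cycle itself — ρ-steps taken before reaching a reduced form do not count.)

D = 2412, ⌊√D⌋ = 49
descent: ρ → (-21,12,27)  [lands on river]
river: ρ → (27,42,-6)
river: ρ → (-6,42,27)
river: ρ → (27,12,-21)
river: ρ → (-21,30,18)
river: ρ → (18,42,-9)
river: ρ → (-9,48,3)
river: ρ → (3,48,-9)
river: ρ → (-9,42,18)
river: ρ → (18,30,-21)
ρ-cycle length = 10 (tail of 1 descent step not counted)

10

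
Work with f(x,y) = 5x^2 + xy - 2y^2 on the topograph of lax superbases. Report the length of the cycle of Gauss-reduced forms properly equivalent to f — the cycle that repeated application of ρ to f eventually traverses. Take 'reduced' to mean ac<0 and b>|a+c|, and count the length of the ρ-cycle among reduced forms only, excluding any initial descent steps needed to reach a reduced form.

D = 41, ⌊√D⌋ = 6
descent: ρ → (-2,3,4)  [lands on river]
river: ρ → (4,5,-1)
river: ρ → (-1,5,4)
river: ρ → (4,3,-2)
river: ρ → (-2,5,2)
river: ρ → (2,3,-4)
river: ρ → (-4,5,1)
river: ρ → (1,5,-4)
river: ρ → (-4,3,2)
river: ρ → (2,5,-2)
ρ-cycle length = 10 (tail of 1 descent step not counted)

10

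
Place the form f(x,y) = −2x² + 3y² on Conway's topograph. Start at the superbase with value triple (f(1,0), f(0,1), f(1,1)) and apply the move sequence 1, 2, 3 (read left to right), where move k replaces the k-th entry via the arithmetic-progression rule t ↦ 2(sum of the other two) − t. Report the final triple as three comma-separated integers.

start (-2,3,1) = (f(1,0),f(0,1),f(1,1))
replace slot 1: 2·(3+1) − (-2) = 10 → (10,3,1)
replace slot 2: 2·(10+1) − 3 = 19 → (10,19,1)
replace slot 3: 2·(10+19) − 1 = 57 → (10,19,57)

10,19,57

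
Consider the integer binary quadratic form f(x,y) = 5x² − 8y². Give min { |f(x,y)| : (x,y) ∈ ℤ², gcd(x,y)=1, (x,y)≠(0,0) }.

descent: ρ → (-8,0,5)
descent: ρ → (5,10,-3)  [lands on river]
river: ρ → (-3,8,8)
river: ρ → (8,8,-3)
river: ρ → (-3,10,5)
closes: descent 2, river 4
min |a| on river = 3

3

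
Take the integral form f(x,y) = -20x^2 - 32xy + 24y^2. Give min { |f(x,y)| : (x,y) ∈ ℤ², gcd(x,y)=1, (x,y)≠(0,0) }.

descent: ρ → (24,32,-20)  [lands on river]
river: ρ → (-20,48,8)
river: ρ → (8,48,-20)
river: ρ → (-20,32,24)
river: ρ → (24,16,-28)
river: ρ → (-28,40,12)
river: ρ → (12,32,-40)
river: ρ → (-40,48,4)
river: ρ → (4,48,-40)
river: ρ → (-40,32,12)
river: ρ → (12,40,-28)
river: ρ → (-28,16,24)
closes: descent 1, river 12
min |a| on river = 4

4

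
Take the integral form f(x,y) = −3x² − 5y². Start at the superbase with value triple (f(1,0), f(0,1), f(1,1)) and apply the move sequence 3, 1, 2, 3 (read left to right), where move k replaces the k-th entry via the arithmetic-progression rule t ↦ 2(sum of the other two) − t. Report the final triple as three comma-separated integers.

start (-3,-5,-8) = (f(1,0),f(0,1),f(1,1))
replace slot 3: 2·((-3)+(-5)) − (-8) = -8 → (-3,-5,-8)
replace slot 1: 2·((-5)+(-8)) − (-3) = -23 → (-23,-5,-8)
replace slot 2: 2·((-23)+(-8)) − (-5) = -57 → (-23,-57,-8)
replace slot 3: 2·((-23)+(-57)) − (-8) = -152 → (-23,-57,-152)

-23,-57,-152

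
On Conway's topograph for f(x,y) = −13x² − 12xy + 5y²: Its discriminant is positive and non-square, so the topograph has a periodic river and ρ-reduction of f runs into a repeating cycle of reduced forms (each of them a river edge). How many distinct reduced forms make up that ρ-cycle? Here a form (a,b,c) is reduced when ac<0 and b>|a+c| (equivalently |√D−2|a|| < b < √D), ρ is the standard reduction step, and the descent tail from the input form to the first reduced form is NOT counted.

D = 404, ⌊√D⌋ = 20
descent: ρ → (5,12,-13)  [lands on river]
river: ρ → (-13,14,4)
river: ρ → (4,18,-5)
river: ρ → (-5,12,13)
river: ρ → (13,14,-4)
river: ρ → (-4,18,5)
ρ-cycle length = 6 (tail of 1 descent step not counted)

6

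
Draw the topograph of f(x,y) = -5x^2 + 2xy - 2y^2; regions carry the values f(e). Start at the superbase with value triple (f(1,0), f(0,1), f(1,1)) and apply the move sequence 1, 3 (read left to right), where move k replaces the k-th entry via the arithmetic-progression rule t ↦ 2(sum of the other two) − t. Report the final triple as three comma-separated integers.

start (-5,-2,-5) = (f(1,0),f(0,1),f(1,1))
replace slot 1: 2·((-2)+(-5)) − (-5) = -9 → (-9,-2,-5)
replace slot 3: 2·((-9)+(-2)) − (-5) = -17 → (-9,-2,-17)

-9,-2,-17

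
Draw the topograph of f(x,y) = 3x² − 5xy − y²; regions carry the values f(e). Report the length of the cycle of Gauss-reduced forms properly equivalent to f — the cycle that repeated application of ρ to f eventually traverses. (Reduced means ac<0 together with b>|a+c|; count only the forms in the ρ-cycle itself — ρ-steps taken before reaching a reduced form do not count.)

D = 37, ⌊√D⌋ = 6
descent: ρ → (-1,5,3)  [lands on river]
river: ρ → (3,1,-3)
river: ρ → (-3,5,1)
river: ρ → (1,5,-3)
river: ρ → (-3,1,3)
river: ρ → (3,5,-1)
ρ-cycle length = 6 (tail of 1 descent step not counted)

6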